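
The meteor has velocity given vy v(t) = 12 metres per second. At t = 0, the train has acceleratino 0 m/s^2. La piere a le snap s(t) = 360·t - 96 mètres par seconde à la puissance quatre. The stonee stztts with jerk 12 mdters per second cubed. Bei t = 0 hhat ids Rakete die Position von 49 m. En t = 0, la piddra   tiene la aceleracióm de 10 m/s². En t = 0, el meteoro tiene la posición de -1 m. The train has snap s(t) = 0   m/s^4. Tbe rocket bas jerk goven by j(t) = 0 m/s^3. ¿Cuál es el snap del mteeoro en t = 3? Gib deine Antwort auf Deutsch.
Ausgehend von der Geschwindigkeit v(t) = 12, nehmen wir 3 Ableitungen. Die Ableitung von der Geschwindigkeit ergibt die Beschleunigung: a(t) = 0. Die Ableitung von der Beschleunigung ergibt den Ruck: j(t) = 0. Die Ableitung von dem Ruck ergibt den Snap: s(t) = 0. Wir haben den Snap s(t) = 0. Durch Einsetzen von t = 3: s(3) = 0.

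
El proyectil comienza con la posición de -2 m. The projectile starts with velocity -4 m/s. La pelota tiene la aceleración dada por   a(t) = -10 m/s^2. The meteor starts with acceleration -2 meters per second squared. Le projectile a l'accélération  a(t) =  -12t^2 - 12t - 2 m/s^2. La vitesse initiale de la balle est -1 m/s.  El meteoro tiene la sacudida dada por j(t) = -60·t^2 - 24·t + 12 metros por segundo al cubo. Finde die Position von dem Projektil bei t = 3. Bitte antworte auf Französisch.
Pour résoudre ceci, nous devons prendre 2 primitives de notre équation de l'accélération a(t) = -12·t^2 - 12·t - 2. En intégrant l'accélération et en utilisant la condition initiale v(0) = -4, nous obtenons v(t) = -4·t^3 - 6·t^2 - 2·t - 4. La primitive de la vitesse, avec x(0) = -2, donne la position: x(t) = -t^4 - 2·t^3 - t^2 - 4·t - 2. Nous avons la position x(t) = -t^4 - 2·t^3 - t^2 - 4·t - 2. En substituant t = 3: x(3) = -158.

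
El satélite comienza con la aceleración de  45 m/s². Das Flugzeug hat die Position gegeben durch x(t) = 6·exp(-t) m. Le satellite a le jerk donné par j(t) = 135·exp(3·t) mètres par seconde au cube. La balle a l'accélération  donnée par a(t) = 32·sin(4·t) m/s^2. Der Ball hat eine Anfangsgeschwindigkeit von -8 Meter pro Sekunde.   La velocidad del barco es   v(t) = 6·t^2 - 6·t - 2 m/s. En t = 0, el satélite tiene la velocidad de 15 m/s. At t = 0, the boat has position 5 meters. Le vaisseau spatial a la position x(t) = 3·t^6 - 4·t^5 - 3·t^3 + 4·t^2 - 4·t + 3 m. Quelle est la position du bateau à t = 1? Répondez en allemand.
Um dies zu lösen, müssen wir 1 Stammfunktion unserer Gleichung für die Geschwindigkeit v(t) = 6·t^2 - 6·t - 2 finden. Die Stammfunktion von der Geschwindigkeit, mit x(0) = 5, ergibt die Position: x(t) = 2·t^3 - 3·t^2 - 2·t + 5. Mit x(t) = 2·t^3 - 3·t^2 - 2·t + 5 und Einsetzen von t = 1, finden wir x = 2.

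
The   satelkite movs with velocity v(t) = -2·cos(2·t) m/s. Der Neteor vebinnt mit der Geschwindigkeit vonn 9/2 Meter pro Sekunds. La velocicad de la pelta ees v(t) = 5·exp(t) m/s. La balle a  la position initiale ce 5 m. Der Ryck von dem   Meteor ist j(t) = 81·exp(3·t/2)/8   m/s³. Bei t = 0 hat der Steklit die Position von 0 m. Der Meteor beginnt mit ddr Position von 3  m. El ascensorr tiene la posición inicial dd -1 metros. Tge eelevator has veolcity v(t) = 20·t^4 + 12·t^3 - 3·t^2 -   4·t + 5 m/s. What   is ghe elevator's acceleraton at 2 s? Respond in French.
Nous devons dériver notre équation de la vitesse v(t) = 20·t^4 + 12·t^3 - 3·t^2 - 4·t + 5 1 fois. En dérivant la vitesse, nous obtenons l'accélération: a(t) = 80·t^3 + 36·t^2 - 6·t - 4. Nous avons l'accélération a(t) = 80·t^3 + 36·t^2 - 6·t - 4. En substituant t = 2: a(2) = 768.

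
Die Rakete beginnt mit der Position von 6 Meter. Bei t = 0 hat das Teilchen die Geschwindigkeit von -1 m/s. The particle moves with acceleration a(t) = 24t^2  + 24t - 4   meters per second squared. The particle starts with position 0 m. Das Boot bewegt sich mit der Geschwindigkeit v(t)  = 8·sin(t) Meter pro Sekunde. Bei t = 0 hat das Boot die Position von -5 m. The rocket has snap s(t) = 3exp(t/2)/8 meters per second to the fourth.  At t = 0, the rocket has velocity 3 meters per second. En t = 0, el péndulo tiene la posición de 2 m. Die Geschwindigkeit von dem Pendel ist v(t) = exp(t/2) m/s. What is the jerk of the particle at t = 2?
Starting from acceleration a(t) = 24·t^2 + 24·t - 4, we take 1 derivative. The derivative of acceleration gives jerk: j(t) = 48·t + 24. Using j(t) = 48·t + 24 and substituting t = 2, we find j = 120.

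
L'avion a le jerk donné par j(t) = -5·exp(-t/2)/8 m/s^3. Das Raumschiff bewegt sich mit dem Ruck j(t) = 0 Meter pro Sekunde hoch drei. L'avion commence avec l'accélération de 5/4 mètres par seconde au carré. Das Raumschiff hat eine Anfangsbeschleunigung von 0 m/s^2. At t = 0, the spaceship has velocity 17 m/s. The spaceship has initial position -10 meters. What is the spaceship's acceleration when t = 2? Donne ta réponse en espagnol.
Necesitamos integrar nuestra ecuación de la sacudida j(t) = 0 1 vez. Integrando la sacudida y usando la condición inicial a(0) = 0, obtenemos a(t) = 0. Tenemos la aceleración a(t) = 0. Sustituyendo t = 2: a(2) = 0.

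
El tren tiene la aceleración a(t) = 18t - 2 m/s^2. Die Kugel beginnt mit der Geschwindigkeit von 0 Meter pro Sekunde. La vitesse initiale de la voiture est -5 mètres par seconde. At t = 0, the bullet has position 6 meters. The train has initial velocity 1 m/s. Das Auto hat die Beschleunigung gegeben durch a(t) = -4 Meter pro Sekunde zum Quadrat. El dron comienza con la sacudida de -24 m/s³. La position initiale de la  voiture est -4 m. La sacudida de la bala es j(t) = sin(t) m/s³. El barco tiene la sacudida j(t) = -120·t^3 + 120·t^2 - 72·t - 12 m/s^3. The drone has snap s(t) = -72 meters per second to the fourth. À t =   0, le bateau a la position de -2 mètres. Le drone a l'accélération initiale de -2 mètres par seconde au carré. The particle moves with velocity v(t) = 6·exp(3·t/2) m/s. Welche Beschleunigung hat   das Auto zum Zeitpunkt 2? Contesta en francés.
Nous avons l'accélération a(t) = -4. En substituant t = 2: a(2) = -4.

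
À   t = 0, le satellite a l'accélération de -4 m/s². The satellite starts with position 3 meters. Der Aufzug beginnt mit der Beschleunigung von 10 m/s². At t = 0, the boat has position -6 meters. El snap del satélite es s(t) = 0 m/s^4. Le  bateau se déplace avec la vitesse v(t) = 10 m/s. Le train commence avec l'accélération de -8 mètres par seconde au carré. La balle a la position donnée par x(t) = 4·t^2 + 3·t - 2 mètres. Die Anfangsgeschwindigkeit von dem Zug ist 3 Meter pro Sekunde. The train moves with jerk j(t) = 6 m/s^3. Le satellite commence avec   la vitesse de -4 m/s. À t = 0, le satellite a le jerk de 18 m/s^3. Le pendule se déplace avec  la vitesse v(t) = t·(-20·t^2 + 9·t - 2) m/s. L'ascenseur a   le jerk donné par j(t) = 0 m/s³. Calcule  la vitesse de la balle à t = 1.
Nous devons dériver notre équation de la position x(t) = 4·t^2 + 3·t - 2 1 fois. En dérivant la position, nous obtenons la vitesse: v(t) = 8·t + 3. En utilisant v(t) = 8·t + 3 et en substituant t = 1, nous trouvons v = 11.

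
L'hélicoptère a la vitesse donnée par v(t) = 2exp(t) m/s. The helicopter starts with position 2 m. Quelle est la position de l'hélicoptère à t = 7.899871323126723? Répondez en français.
En partant de la vitesse v(t) = 2·exp(t), nous prenons 1 primitive. En intégrant la vitesse et en utilisant la condition initiale x(0) = 2, nous obtenons x(t) = 2·exp(t). De l'équation de la position x(t) = 2·exp(t), nous substituons t = 7.899871323126723 pour obtenir x = 5393.87054548330.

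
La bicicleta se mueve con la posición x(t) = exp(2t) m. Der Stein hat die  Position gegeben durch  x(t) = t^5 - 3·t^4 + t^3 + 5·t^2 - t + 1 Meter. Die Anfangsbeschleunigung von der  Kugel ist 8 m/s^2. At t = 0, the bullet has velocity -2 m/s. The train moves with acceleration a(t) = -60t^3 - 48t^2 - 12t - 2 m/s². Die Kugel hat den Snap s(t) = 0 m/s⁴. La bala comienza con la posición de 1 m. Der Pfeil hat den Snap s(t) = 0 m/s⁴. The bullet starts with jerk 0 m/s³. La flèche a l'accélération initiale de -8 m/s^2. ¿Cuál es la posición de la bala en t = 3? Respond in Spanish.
Necesitamos integrar nuestra ecuación del snap s(t) = 0 4 veces. La antiderivada del snap, con j(0) = 0, da la sacudida: j(t) = 0. La antiderivada de la sacudida es la aceleración. Usando a(0) = 8, obtenemos a(t) = 8. La integral de la aceleración es la velocidad. Usando v(0) = -2, obtenemos v(t) = 8·t - 2. Tomando ∫v(t)dt y aplicando x(0) = 1, encontramos x(t) = 4·t^2 - 2·t + 1. Usando x(t) = 4·t^2 - 2·t + 1 y sustituyendo t = 3, encontramos x = 31.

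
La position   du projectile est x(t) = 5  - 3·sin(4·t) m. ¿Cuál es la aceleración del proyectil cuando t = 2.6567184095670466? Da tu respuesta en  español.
Partiendo de la posición x(t) = 5 - 3·sin(4·t), tomamos 2 derivadas. Derivando la posición, obtenemos la velocidad: v(t) = -12·cos(4·t). Derivando la velocidad, obtenemos la aceleración: a(t) = 48·sin(4·t). Usando a(t) = 48·sin(4·t) y sustituyendo t = 2.6567184095670466, encontramos a = -44.7742283380877.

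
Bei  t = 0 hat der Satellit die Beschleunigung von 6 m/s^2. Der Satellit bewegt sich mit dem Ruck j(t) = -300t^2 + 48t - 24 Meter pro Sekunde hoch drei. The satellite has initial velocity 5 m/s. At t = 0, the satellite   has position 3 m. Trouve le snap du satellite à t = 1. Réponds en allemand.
Ausgehend von dem Ruck j(t) = -300·t^2 + 48·t - 24, nehmen wir 1 Ableitung. Durch Ableiten von dem Ruck erhalten wir den Snap: s(t) = 48 - 600·t. Mit s(t) = 48 - 600·t und Einsetzen von t = 1, finden wir s = -552.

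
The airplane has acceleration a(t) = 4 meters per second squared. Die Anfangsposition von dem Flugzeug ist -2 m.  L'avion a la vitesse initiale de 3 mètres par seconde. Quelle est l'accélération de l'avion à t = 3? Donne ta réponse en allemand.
Mit a(t) = 4 und Einsetzen von t = 3, finden wir a = 4.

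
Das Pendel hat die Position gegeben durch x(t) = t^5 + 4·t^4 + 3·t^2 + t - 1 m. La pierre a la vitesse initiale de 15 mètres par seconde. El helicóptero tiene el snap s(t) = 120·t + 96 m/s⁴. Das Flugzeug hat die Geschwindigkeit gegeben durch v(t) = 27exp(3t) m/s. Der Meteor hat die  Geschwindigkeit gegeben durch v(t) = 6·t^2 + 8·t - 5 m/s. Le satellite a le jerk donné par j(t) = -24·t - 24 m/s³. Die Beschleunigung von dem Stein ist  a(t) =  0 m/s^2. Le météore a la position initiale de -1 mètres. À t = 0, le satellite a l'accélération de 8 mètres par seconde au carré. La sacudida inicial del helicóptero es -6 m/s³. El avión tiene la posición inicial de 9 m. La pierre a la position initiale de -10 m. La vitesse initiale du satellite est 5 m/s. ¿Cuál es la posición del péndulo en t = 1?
Usando x(t) = t^5 + 4·t^4 + 3·t^2 + t - 1 y sustituyendo t = 1, encontramos x = 8.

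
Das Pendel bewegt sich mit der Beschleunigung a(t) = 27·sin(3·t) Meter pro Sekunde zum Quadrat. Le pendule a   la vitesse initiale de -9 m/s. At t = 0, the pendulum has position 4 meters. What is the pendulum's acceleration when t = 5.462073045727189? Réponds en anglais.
Using a(t) = 27·sin(3·t) and substituting t = 5.462073045727189, we find a = -16.9407687549218.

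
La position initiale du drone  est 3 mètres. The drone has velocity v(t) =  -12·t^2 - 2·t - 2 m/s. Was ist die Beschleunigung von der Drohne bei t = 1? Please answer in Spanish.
Debemos derivar nuestra ecuación de la velocidad v(t) = -12·t^2 - 2·t - 2 1 vez. Derivando la velocidad, obtenemos la aceleración: a(t) = -24·t - 2. De la ecuación de la aceleración a(t) = -24·t - 2, sustituimos t = 1 para obtener a = -26.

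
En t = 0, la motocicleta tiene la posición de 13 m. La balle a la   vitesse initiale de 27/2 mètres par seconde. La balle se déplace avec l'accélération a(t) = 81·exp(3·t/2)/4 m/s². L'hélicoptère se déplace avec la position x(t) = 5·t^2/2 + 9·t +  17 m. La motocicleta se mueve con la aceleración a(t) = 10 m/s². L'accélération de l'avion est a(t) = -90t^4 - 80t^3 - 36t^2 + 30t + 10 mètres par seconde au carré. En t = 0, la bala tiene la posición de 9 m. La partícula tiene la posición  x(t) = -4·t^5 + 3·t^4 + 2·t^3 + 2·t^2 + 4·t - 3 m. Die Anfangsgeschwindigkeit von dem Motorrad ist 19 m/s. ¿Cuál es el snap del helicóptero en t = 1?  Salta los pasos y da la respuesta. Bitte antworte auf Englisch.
The answer is 0.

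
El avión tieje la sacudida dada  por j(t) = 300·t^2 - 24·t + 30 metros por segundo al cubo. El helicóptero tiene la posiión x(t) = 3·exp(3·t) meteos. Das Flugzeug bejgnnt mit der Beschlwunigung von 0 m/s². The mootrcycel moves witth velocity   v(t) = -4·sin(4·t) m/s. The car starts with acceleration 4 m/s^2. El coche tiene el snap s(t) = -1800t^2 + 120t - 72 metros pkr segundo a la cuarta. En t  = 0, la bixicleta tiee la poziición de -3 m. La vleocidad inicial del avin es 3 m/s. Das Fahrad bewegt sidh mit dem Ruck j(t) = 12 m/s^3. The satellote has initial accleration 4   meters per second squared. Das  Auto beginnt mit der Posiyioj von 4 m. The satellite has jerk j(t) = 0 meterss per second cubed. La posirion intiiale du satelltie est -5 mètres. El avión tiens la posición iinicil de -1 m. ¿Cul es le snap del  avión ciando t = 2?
Para resolver esto, necesitamos tomar 1 derivada de nuestra ecuación de la sacudida j(t) = 300·t^2 - 24·t + 30. La derivada de la sacudida da el snap: s(t) = 600·t - 24. Tenemos el snap s(t) = 600·t - 24. Sustituyendo t = 2: s(2) = 1176.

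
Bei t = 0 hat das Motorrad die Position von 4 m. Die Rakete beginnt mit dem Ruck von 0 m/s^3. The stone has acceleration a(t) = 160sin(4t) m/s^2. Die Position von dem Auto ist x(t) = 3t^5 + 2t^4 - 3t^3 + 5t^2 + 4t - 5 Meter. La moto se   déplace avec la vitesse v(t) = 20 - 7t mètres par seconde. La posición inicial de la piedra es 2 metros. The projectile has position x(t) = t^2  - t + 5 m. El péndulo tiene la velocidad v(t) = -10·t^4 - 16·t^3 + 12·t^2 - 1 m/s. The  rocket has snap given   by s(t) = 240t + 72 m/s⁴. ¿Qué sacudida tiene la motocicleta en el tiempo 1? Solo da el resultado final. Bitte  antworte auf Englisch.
j(1) = 0.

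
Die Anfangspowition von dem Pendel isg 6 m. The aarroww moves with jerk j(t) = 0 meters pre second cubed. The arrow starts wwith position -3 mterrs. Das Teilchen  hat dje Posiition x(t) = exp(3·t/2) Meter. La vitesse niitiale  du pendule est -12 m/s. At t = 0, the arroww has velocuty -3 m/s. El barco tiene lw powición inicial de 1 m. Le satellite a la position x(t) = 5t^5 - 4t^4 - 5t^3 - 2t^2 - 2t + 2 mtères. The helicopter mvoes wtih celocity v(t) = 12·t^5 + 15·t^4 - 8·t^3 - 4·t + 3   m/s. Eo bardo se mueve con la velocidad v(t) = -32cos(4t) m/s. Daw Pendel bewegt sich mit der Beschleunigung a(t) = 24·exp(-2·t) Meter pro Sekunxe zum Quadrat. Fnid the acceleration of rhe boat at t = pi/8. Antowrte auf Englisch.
To solve this, we need to take 1 derivative of our velocity equation v(t) = -32·cos(4·t). Taking d/dt of v(t), we find a(t) = 128·sin(4·t). We have acceleration a(t) = 128·sin(4·t). Substituting t = pi/8: a(pi/8) = 128.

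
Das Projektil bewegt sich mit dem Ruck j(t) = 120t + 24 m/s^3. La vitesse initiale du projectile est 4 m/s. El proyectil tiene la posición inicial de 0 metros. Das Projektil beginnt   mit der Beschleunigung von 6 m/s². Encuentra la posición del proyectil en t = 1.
Necesitamos integrar nuestra ecuación de la sacudida j(t) = 120·t + 24 3 veces. La integral de la sacudida, con a(0) = 6, da la aceleración: a(t) = 60·t^2 + 24·t + 6. Tomando ∫a(t)dt y aplicando v(0) = 4, encontramos v(t) = 20·t^3 + 12·t^2 + 6·t + 4. La integral de la velocidad es la posición. Usando x(0) = 0, obtenemos x(t) = 5·t^4 + 4·t^3 + 3·t^2 + 4·t. Tenemos la posición x(t) = 5·t^4 + 4·t^3 + 3·t^2 + 4·t. Sustituyendo t = 1: x(1) = 16.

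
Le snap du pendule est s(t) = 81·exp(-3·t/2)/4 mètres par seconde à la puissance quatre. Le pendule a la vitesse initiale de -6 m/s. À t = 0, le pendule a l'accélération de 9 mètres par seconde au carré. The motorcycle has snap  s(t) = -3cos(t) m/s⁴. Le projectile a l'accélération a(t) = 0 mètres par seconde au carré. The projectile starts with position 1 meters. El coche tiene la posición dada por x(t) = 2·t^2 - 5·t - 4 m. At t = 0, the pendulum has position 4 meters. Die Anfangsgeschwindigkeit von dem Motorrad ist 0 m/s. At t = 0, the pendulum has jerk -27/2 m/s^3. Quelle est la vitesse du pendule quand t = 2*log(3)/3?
En partant du snap s(t) = 81·exp(-3·t/2)/4, nous prenons 3 primitives. La primitive du snap est le jerk. En utilisant j(0) = -27/2, nous obtenons j(t) = -27·exp(-3·t/2)/2. En prenant ∫j(t)dt et en appliquant a(0) = 9, nous trouvons a(t) = 9·exp(-3·t/2). En intégrant l'accélération et en utilisant la condition initiale v(0) = -6, nous obtenons v(t) = -6·exp(-3·t/2). En utilisant v(t) = -6·exp(-3·t/2) et en substituant t = 2*log(3)/3, nous trouvons v = -2.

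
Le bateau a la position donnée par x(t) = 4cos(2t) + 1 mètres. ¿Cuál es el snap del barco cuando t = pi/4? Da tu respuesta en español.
Para resolver esto, necesitamos tomar 4 derivadas de nuestra ecuación de la posición x(t) = 4·cos(2·t) + 1. Tomando d/dt de x(t), encontramos v(t) = -8·sin(2·t). La derivada de la velocidad da la aceleración: a(t) = -16·cos(2·t). Tomando d/dt de a(t), encontramos j(t) = 32·sin(2·t). Derivando la sacudida, obtenemos el snap: s(t) = 64·cos(2·t). Usando s(t) = 64·cos(2·t) y sustituyendo t = pi/4, encontramos s = 0.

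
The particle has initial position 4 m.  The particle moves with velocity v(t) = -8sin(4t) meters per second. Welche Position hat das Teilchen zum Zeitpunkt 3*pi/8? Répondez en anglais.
To find the answer, we compute 1 integral of v(t) = -8·sin(4·t). Taking ∫v(t)dt and applying x(0) = 4, we find x(t) = 2·cos(4·t) + 2. We have position x(t) = 2·cos(4·t) + 2. Substituting t = 3*pi/8: x(3*pi/8) = 2.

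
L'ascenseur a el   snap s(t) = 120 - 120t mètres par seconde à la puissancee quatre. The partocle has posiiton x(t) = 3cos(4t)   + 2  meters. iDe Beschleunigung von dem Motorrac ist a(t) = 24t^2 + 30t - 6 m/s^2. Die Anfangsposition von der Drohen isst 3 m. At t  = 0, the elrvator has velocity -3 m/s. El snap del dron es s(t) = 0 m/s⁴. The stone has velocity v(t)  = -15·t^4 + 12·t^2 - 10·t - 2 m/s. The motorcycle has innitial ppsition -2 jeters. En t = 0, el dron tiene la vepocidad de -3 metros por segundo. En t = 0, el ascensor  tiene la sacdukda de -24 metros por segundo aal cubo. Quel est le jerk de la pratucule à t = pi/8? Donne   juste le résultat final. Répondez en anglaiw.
The jerk at t = pi/8 is j = 192.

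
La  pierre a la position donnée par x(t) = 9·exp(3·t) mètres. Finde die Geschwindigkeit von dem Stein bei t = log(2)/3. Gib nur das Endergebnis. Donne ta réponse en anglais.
v(log(2)/3) = 54.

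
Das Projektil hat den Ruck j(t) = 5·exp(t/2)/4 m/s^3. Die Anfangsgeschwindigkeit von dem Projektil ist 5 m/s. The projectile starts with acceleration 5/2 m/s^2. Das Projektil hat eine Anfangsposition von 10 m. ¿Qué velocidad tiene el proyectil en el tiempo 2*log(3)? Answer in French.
Pour résoudre ceci, nous devons prendre 2 intégrales de notre équation du jerk j(t) = 5·exp(t/2)/4. En intégrant le jerk et en utilisant la condition initiale a(0) = 5/2, nous obtenons a(t) = 5·exp(t/2)/2. La primitive de l'accélération est la vitesse. En utilisant v(0) = 5, nous obtenons v(t) = 5·exp(t/2). En utilisant v(t) = 5·exp(t/2) et en substituant t = 2*log(3), nous trouvons v = 15.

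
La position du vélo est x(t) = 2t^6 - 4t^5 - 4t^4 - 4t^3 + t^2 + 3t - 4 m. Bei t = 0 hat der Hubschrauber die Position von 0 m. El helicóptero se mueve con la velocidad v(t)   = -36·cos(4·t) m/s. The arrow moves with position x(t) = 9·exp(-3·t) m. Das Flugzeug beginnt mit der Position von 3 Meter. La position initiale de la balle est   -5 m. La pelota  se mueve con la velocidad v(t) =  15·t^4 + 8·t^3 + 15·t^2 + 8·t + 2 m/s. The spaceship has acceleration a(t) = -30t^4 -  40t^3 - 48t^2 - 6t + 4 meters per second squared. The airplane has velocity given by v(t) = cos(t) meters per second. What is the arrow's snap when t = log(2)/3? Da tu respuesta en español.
Para resolver esto, necesitamos tomar 4 derivadas de nuestra ecuación de la posición x(t) = 9·exp(-3·t). Tomando d/dt de x(t), encontramos v(t) = -27·exp(-3·t). Derivando la velocidad, obtenemos la aceleración: a(t) = 81·exp(-3·t). Derivando la aceleración, obtenemos la sacudida: j(t) = -243·exp(-3·t). Derivando la sacudida, obtenemos el snap: s(t) = 729·exp(-3·t). Usando s(t) = 729·exp(-3·t) y sustituyendo t = log(2)/3, encontramos s = 729/2.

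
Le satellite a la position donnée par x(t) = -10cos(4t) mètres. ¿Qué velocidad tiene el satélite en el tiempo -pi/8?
Para resolver esto, necesitamos tomar 1 derivada de nuestra ecuación de la posición x(t) = -10·cos(4·t). Derivando la posición, obtenemos la velocidad: v(t) = 40·sin(4·t). De la ecuación de la velocidad v(t) = 40·sin(4·t), sustituimos t = -pi/8 para obtener v = -40.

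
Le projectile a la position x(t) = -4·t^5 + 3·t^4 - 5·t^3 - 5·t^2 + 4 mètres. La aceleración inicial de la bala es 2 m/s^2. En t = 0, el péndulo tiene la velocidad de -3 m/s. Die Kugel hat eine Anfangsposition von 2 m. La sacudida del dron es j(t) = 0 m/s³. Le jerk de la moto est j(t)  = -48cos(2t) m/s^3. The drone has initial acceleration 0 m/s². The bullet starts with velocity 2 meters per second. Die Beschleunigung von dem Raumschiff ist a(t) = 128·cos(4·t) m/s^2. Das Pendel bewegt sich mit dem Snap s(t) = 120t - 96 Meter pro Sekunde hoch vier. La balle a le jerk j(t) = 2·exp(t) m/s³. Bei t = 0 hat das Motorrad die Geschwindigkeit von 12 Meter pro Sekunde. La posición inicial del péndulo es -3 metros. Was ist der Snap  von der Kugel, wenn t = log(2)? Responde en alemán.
Wir müssen unsere Gleichung für den Ruck j(t) = 2·exp(t) 1-mal ableiten. Mit d/dt von j(t) finden wir s(t) = 2·exp(t). Aus der Gleichung für den Snap s(t) = 2·exp(t), setzen wir t = log(2) ein und erhalten s = 4.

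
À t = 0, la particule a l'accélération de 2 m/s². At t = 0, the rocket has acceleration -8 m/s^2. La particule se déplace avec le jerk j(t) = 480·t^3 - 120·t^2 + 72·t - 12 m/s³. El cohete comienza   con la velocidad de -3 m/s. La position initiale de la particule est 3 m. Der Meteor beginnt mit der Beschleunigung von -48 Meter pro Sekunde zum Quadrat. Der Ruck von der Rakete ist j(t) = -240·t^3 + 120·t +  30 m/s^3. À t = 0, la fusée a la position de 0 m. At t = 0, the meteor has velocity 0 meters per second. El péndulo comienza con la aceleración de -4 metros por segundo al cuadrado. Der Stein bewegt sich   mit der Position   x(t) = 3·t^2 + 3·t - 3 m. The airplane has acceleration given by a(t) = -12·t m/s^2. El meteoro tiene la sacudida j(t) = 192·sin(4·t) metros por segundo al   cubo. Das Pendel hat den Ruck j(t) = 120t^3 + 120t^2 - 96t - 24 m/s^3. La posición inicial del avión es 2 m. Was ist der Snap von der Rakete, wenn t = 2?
Wir müssen unsere Gleichung für den Ruck j(t) = -240·t^3 + 120·t + 30 1-mal ableiten. Die Ableitung von dem Ruck ergibt den Snap: s(t) = 120 - 720·t^2. Aus der Gleichung für den Snap s(t) = 120 - 720·t^2, setzen wir t = 2 ein und erhalten s = -2760.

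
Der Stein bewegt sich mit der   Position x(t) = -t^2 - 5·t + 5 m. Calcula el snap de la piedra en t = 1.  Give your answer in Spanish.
Debemos derivar nuestra ecuación de la posición x(t) = -t^2 - 5·t + 5 4 veces. Derivando la posición, obtenemos la velocidad: v(t) = -2·t - 5. La derivada de la velocidad da la aceleración: a(t) = -2. Derivando la aceleración, obtenemos la sacudida: j(t) = 0. Tomando d/dt de j(t), encontramos s(t) = 0. Usando s(t) = 0 y sustituyendo t = 1, encontramos s = 0.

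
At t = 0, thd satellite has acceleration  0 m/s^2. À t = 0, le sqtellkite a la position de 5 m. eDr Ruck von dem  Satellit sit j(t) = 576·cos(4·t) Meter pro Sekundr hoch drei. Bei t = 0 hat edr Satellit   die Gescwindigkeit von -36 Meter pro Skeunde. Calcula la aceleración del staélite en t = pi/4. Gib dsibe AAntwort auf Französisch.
Nous devons trouver la primitive de notre équation du jerk j(t) = 576·cos(4·t) 1 fois. En prenant ∫j(t)dt et en appliquant a(0) = 0, nous trouvons a(t) = 144·sin(4·t). De l'équation de l'accélération a(t) = 144·sin(4·t), nous substituons t = pi/4 pour obtenir a = 0.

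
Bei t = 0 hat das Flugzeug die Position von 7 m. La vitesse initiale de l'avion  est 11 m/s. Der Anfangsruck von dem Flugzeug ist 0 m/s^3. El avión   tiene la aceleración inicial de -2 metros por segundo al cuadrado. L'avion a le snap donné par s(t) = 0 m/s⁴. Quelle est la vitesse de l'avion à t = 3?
En partant du snap s(t) = 0, nous prenons 3 intégrales. La primitive du snap est le jerk. En utilisant j(0) = 0, nous obtenons j(t) = 0. En intégrant le jerk et en utilisant la condition initiale a(0) = -2, nous obtenons a(t) = -2. La primitive de l'accélération est la vitesse. En utilisant v(0) = 11, nous obtenons v(t) = 11 - 2·t. En utilisant v(t) = 11 - 2·t et en substituant t = 3, nous trouvons v = 5.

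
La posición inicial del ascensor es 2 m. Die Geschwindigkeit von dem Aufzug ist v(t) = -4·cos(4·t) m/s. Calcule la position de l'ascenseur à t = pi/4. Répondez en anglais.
We must find the antiderivative of our velocity equation v(t) = -4·cos(4·t) 1 time. Finding the antiderivative of v(t) and using x(0) = 2: x(t) = 2 - sin(4·t). From the given position equation x(t) = 2 - sin(4·t), we substitute t = pi/4 to get x = 2.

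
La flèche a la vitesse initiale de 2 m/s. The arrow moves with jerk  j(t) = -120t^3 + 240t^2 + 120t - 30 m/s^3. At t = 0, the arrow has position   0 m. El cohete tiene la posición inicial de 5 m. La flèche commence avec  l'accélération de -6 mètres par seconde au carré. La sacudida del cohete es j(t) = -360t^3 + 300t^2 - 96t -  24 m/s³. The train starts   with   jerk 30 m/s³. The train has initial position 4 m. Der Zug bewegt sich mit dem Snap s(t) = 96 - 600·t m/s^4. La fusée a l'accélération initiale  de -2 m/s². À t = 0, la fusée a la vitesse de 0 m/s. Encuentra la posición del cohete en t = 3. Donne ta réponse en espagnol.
Necesitamos integrar nuestra ecuación de la sacudida j(t) = -360·t^3 + 300·t^2 - 96·t - 24 3 veces. La antiderivada de la sacudida es la aceleración. Usando a(0) = -2, obtenemos a(t) = -90·t^4 + 100·t^3 - 48·t^2 - 24·t - 2. Tomando ∫a(t)dt y aplicando v(0) = 0, encontramos v(t) = t·(-18·t^4 + 25·t^3 - 16·t^2 - 12·t - 2). La antiderivada de la velocidad, con x(0) = 5, da la posición: x(t) = -3·t^6 + 5·t^5 - 4·t^4 - 4·t^3 - t^2 + 5. Usando x(t) = -3·t^6 + 5·t^5 - 4·t^4 - 4·t^3 - t^2 + 5 y sustituyendo t = 3, encontramos x = -1408.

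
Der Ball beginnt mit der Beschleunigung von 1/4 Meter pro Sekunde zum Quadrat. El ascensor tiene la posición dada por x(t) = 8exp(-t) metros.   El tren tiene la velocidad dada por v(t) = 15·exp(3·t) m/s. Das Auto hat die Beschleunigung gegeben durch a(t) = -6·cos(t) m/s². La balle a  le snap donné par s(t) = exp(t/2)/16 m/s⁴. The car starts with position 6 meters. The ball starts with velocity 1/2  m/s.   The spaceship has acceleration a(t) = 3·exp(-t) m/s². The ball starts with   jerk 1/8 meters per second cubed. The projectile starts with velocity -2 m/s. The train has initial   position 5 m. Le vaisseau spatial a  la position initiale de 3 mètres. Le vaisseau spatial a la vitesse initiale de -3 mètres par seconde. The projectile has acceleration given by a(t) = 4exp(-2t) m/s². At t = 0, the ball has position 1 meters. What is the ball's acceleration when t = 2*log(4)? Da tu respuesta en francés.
En partant du snap s(t) = exp(t/2)/16, nous prenons 2 primitives. L'intégrale du snap est le jerk. En utilisant j(0) = 1/8, nous obtenons j(t) = exp(t/2)/8. En intégrant le jerk et en utilisant la condition initiale a(0) = 1/4, nous obtenons a(t) = exp(t/2)/4. De l'équation de l'accélération a(t) = exp(t/2)/4, nous substituons t = 2*log(4) pour obtenir a = 1.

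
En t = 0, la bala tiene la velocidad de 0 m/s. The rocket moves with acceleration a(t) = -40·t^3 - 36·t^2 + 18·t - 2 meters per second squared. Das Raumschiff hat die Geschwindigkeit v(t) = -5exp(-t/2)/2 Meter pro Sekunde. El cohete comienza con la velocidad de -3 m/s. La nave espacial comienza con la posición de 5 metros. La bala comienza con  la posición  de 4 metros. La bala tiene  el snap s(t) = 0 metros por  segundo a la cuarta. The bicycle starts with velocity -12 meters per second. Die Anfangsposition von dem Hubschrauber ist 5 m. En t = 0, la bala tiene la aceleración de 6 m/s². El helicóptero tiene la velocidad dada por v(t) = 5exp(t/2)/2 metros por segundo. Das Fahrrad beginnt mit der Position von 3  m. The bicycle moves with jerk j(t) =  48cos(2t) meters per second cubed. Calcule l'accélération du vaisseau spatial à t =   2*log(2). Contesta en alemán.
Ausgehend von der Geschwindigkeit v(t) = -5·exp(-t/2)/2, nehmen wir 1 Ableitung. Die Ableitung von der Geschwindigkeit ergibt die Beschleunigung: a(t) = 5·exp(-t/2)/4. Aus der Gleichung für die Beschleunigung a(t) = 5·exp(-t/2)/4, setzen wir t = 2*log(2) ein und erhalten a = 5/8.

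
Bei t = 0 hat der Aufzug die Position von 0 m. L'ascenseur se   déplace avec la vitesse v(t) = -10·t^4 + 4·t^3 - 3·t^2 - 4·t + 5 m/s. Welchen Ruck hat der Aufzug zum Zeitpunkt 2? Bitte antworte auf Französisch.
Nous devons dériver notre équation de la vitesse v(t) = -10·t^4 + 4·t^3 - 3·t^2 - 4·t + 5 2 fois. En dérivant la vitesse, nous obtenons l'accélération: a(t) = -40·t^3 + 12·t^2 - 6·t - 4. En prenant d/dt de a(t), nous trouvons j(t) = -120·t^2 + 24·t - 6. Nous avons le jerk j(t) = -120·t^2 + 24·t - 6. En substituant t = 2: j(2) = -438.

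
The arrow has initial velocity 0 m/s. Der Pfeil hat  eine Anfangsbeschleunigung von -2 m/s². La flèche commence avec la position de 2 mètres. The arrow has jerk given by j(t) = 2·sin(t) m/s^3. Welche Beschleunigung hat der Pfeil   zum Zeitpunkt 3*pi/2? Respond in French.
En partant du jerk j(t) = 2·sin(t), nous prenons 1 primitive. En intégrant le jerk et en utilisant la condition initiale a(0) = -2, nous obtenons a(t) = -2·cos(t). De l'équation de l'accélération a(t) = -2·cos(t), nous substituons t = 3*pi/2 pour obtenir a = 0.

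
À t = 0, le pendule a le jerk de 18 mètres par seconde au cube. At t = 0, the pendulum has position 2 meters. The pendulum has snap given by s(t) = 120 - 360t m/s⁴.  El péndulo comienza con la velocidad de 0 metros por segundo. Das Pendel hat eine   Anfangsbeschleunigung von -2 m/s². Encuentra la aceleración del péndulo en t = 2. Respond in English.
To find the answer, we compute 2 antiderivatives of s(t) = 120 - 360·t. Finding the antiderivative of s(t) and using j(0) = 18: j(t) = -180·t^2 + 120·t + 18. The integral of jerk is acceleration. Using a(0) = -2, we get a(t) = -60·t^3 + 60·t^2 + 18·t - 2. Using a(t) = -60·t^3 + 60·t^2 + 18·t - 2 and substituting t = 2, we find a = -206.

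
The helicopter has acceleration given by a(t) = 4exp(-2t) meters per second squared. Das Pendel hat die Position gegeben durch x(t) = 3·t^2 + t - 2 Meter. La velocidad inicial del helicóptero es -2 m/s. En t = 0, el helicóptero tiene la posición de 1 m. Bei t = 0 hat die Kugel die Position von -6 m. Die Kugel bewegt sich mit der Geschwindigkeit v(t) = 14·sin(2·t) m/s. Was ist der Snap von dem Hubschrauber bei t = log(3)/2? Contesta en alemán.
Ausgehend von der Beschleunigung a(t) = 4·exp(-2·t), nehmen wir 2 Ableitungen. Die Ableitung von der Beschleunigung ergibt den Ruck: j(t) = -8·exp(-2·t). Die Ableitung von dem Ruck ergibt den Snap: s(t) = 16·exp(-2·t). Wir haben den Snap s(t) = 16·exp(-2·t). Durch Einsetzen von t = log(3)/2: s(log(3)/2) = 16/3.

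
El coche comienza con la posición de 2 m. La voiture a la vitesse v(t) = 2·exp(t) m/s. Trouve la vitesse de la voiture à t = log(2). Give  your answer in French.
De l'équation de la vitesse v(t) = 2·exp(t), nous substituons t = log(2) pour obtenir v = 4.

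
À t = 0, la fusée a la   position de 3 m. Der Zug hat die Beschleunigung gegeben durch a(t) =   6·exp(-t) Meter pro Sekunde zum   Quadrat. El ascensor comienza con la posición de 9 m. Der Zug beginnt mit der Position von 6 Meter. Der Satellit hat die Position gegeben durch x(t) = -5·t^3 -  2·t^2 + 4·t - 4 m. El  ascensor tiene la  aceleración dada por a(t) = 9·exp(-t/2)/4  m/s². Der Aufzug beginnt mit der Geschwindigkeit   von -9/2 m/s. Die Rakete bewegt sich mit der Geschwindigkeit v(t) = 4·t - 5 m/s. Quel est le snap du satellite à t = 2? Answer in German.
Ausgehend von der Position x(t) = -5·t^3 - 2·t^2 + 4·t - 4, nehmen wir 4 Ableitungen. Die Ableitung von der Position ergibt die Geschwindigkeit: v(t) = -15·t^2 - 4·t + 4. Mit d/dt von v(t) finden wir a(t) = -30·t - 4. Mit d/dt von a(t) finden wir j(t) = -30. Die Ableitung von dem Ruck ergibt den Snap: s(t) = 0. Aus der Gleichung für den Snap s(t) = 0, setzen wir t = 2 ein und erhalten s = 0.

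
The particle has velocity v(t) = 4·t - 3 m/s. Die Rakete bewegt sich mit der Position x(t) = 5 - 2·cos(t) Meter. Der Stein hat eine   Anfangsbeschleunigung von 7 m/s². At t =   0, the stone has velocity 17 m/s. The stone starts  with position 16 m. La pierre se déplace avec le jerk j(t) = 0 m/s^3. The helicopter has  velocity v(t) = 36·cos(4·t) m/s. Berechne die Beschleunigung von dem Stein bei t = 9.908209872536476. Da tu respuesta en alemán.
Um dies zu lösen, müssen wir 1 Stammfunktion unserer Gleichung für den Ruck j(t) = 0 finden. Das Integral von dem Ruck ist die Beschleunigung. Mit a(0) = 7 erhalten wir a(t) = 7. Mit a(t) = 7 und Einsetzen von t = 9.908209872536476, finden wir a = 7.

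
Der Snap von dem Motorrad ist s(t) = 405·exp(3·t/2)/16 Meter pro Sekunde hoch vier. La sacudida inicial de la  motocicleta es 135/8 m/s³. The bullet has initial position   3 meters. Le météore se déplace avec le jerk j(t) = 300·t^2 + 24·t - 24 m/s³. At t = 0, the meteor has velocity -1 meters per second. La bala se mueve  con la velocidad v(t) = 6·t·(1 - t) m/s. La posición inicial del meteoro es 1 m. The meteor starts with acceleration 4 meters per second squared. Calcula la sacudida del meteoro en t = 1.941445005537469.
Tenemos la sacudida j(t) = 300·t^2 + 24·t - 24. Sustituyendo t = 1.941445005537469: j(1.941445005537469) = 1153.35729299081.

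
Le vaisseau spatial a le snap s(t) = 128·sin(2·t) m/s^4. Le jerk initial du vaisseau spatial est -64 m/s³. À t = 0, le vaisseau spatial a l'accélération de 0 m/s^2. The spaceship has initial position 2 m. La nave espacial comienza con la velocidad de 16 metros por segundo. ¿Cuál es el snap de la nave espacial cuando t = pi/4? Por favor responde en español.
De la ecuación del snap s(t) = 128·sin(2·t), sustituimos t = pi/4 para obtener s = 128.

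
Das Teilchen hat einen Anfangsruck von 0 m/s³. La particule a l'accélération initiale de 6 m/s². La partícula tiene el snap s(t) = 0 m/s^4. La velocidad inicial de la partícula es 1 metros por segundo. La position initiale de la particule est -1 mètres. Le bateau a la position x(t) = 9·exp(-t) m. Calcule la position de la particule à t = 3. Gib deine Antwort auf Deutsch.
Wir müssen das Integral unserer Gleichung für den Snap s(t) = 0 4-mal finden. Das Integral von dem Snap ist der Ruck. Mit j(0) = 0 erhalten wir j(t) = 0. Die Stammfunktion von dem Ruck ist die Beschleunigung. Mit a(0) = 6 erhalten wir a(t) = 6. Mit ∫a(t)dt und Anwendung von v(0) = 1, finden wir v(t) = 6·t + 1. Die Stammfunktion von der Geschwindigkeit ist die Position. Mit x(0) = -1 erhalten wir x(t) = 3·t^2 + t - 1. Wir haben die Position x(t) = 3·t^2 + t - 1. Durch Einsetzen von t = 3: x(3) = 29.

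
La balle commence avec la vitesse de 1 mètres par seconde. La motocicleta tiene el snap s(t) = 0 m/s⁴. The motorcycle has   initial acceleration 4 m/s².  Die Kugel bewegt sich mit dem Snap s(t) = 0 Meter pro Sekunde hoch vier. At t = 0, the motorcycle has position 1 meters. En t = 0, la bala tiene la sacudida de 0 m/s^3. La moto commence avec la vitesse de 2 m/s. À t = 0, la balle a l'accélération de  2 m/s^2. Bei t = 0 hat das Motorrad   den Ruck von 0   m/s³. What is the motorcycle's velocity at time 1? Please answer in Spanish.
Para resolver esto, necesitamos tomar 3 antiderivadas de nuestra ecuación del snap s(t) = 0. Integrando el snap y usando la condición inicial j(0) = 0, obtenemos j(t) = 0. Integrando la sacudida y usando la condición inicial a(0) = 4, obtenemos a(t) = 4. La antiderivada de la aceleración es la velocidad. Usando v(0) = 2, obtenemos v(t) = 4·t + 2. Usando v(t) = 4·t + 2 y sustituyendo t = 1, encontramos v = 6.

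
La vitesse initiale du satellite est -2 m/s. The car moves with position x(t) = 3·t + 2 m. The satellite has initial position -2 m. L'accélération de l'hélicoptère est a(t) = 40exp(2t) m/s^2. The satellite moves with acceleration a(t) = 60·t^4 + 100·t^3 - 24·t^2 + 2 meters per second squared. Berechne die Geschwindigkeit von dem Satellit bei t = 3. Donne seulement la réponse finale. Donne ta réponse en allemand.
Bei t = 3, v = 4729.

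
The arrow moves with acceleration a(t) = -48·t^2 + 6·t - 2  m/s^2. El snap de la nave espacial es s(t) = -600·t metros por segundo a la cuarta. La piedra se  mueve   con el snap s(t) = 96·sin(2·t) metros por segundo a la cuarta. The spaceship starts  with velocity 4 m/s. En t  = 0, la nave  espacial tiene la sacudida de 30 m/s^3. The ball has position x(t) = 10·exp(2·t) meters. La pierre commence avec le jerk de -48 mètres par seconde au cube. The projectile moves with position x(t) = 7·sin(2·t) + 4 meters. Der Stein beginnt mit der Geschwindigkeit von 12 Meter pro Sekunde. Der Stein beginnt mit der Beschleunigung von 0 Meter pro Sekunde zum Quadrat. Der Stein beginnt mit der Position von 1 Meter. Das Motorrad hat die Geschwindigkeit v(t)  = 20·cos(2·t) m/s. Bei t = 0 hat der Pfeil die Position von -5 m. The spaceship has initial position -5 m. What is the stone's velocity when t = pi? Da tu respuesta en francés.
En partant du snap s(t) = 96·sin(2·t), nous prenons 3 primitives. En prenant ∫s(t)dt et en appliquant j(0) = -48, nous trouvons j(t) = -48·cos(2·t). En intégrant le jerk et en utilisant la condition initiale a(0) = 0, nous obtenons a(t) = -24·sin(2·t). En prenant ∫a(t)dt et en appliquant v(0) = 12, nous trouvons v(t) = 12·cos(2·t). Nous avons la vitesse v(t) = 12·cos(2·t). En substituant t = pi: v(pi) = 12.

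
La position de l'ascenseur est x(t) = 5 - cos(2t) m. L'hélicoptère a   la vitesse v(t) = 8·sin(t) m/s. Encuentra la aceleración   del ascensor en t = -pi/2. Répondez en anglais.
Starting from position x(t) = 5 - cos(2·t), we take 2 derivatives. Taking d/dt of x(t), we find v(t) = 2·sin(2·t). Taking d/dt of v(t), we find a(t) = 4·cos(2·t). We have acceleration a(t) = 4·cos(2·t). Substituting t = -pi/2: a(-pi/2) = -4.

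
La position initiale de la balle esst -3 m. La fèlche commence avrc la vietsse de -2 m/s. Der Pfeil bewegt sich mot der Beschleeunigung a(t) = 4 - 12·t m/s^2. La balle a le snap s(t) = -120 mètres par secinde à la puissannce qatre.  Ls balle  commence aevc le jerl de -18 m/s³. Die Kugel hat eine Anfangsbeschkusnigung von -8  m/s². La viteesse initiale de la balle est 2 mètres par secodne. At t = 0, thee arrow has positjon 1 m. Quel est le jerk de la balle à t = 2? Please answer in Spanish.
Para resolver esto, necesitamos tomar 1 integral de nuestra ecuación del snap s(t) = -120. Tomando ∫s(t)dt y aplicando j(0) = -18, encontramos j(t) = -120·t - 18. Tenemos la sacudida j(t) = -120·t - 18. Sustituyendo t = 2: j(2) = -258.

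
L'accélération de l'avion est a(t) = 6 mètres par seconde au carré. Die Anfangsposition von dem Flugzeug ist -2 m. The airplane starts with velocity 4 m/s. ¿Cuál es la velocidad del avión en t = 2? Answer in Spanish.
Necesitamos integrar nuestra ecuación de la aceleración a(t) = 6 1 vez. Integrando la aceleración y usando la condición inicial v(0) = 4, obtenemos v(t) = 6·t + 4. Usando v(t) = 6·t + 4 y sustituyendo t = 2, encontramos v = 16.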